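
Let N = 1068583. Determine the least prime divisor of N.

41

1068583 is odd.
Digit sum 31, not divisible by 3.
Ends in 3: not divisible by 5.
7: 1068583 = 7·152654 + 5
11: 1068583 = 11·97143 + 10
13: 1068583 = 13·82198 + 9
17: 1068583 = 17·62857 + 14
19: 1068583 = 19·56241 + 4
23: 1068583 = 23·46460 + 3
29: 1068583 = 29·36847 + 20
31: 1068583 = 31·34470 + 13
37: 1068583 = 37·28880 + 23
41: 1068583 = 41·26063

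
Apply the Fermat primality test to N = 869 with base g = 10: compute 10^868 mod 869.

749

10^1 ≡ 10 (mod 869)
10^2 ≡ 10^2 = 100 ≡ 100 (mod 869)
10^4 ≡ 100^2 = 10000 ≡ 441 (mod 869)
10^8 ≡ 441^2 = 194481 ≡ 694 (mod 869)
10^16 ≡ 694^2 = 481636 ≡ 210 (mod 869)
10^32 ≡ 210^2 = 44100 ≡ 650 (mod 869)
10^64 ≡ 650^2 = 422500 ≡ 166 (mod 869)
10^128 ≡ 166^2 = 27556 ≡ 617 (mod 869)
10^256 ≡ 617^2 = 380689 ≡ 67 (mod 869)
10^512 ≡ 67^2 = 4489 ≡ 144 (mod 869)
868 = 512 + 256 + 64 + 32 + 4 in binary powers of 2.
So 10^868 ≡ 144 · 67 · 166 · 650 · 441 ≡ 749 (mod 869).
Since 749 ≠ 1, base 10 is a Fermat witness: 869 is composite.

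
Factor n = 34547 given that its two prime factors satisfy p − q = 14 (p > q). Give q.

179

Since p = q + 14, we have 34547 = q(q + 14), so q² + 14q − 34547 = 0.
Discriminant: 14² + 4·34547 = 196 + 138188 = 138384; √138384 = 372.
q = (−14 + 372)/2 = 179, and p = q + 14 = 193.
Check: 179 · 193 = 34547.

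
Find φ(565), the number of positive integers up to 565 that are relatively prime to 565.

448

Factor: 565 = 5 · 113.
φ(565) = (5−1) · (113−1) = 4 · 112 = 448.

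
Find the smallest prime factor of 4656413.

4656413 is odd.
Digit sum 29, not divisible by 3.
Ends in 3: not divisible by 5.
7: 4656413 = 7·665201 + 6
11: 4656413 = 11·423310 + 3
13: 4656413 = 13·358185 + 8
17: 4656413 = 17·273906 + 11
19: 4656413 = 19·245074 + 7
23: 4656413 = 23·202452 + 17
29: 4656413 = 29·160565 + 28
31: 4656413 = 31·150206 + 27
37: 4656413 = 37·125849

37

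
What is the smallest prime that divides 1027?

1027 is odd.
Digit sum 10, not divisible by 3.
Ends in 7: not divisible by 5.
7: 1027 = 7·146 + 5
11: 1027 = 11·93 + 4
13: 1027 = 13·79

13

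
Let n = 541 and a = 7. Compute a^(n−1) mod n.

7^1 ≡ 7 (mod 541)
7^2 ≡ 7^2 = 49 ≡ 49 (mod 541)
7^4 ≡ 49^2 = 2401 ≡ 237 (mod 541)
7^8 ≡ 237^2 = 56169 ≡ 446 (mod 541)
7^16 ≡ 446^2 = 198916 ≡ 369 (mod 541)
7^32 ≡ 369^2 = 136161 ≡ 370 (mod 541)
7^64 ≡ 370^2 = 136900 ≡ 27 (mod 541)
7^128 ≡ 27^2 = 729 ≡ 188 (mod 541)
7^256 ≡ 188^2 = 35344 ≡ 179 (mod 541)
7^512 ≡ 179^2 = 32041 ≡ 122 (mod 541)
540 = 512 + 16 + 8 + 4 in binary powers of 2.
So 7^540 ≡ 122 · 369 · 446 · 237 ≡ 1 (mod 541).
Since the result is 1, base 7 gives no evidence that 541 is composite.

1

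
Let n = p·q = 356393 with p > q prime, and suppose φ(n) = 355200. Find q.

593

φ(n) = (p−1)(q−1) = n − (p+q) + 1, so p + q = 356393 − 355200 + 1 = 1194.
p and q are the roots of t² − 1194t + 356393 = 0.
Discriminant: 1194² − 4·356393 = 1425636 − 1425572 = 64; √64 = 8.
q = (1194 − 8)/2 = 593, p = (1194 + 8)/2 = 601.
Check: 593 · 601 = 356393.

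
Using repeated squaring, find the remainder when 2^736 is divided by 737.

2^1 ≡ 2 (mod 737)
2^2 ≡ 2^2 = 4 ≡ 4 (mod 737)
2^4 ≡ 4^2 = 16 ≡ 16 (mod 737)
2^8 ≡ 16^2 = 256 ≡ 256 (mod 737)
2^16 ≡ 256^2 = 65536 ≡ 680 (mod 737)
2^32 ≡ 680^2 = 462400 ≡ 301 (mod 737)
2^64 ≡ 301^2 = 90601 ≡ 687 (mod 737)
2^128 ≡ 687^2 = 471969 ≡ 289 (mod 737)
2^256 ≡ 289^2 = 83521 ≡ 240 (mod 737)
2^512 ≡ 240^2 = 57600 ≡ 114 (mod 737)
736 = 512 + 128 + 64 + 32 in binary powers of 2.
So 2^736 ≡ 114 · 289 · 687 · 301 ≡ 86 (mod 737).
Since 86 ≠ 1, base 2 is a Fermat witness: 737 is composite.

86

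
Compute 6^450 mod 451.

6^1 ≡ 6 (mod 451)
6^2 ≡ 6^2 = 36 ≡ 36 (mod 451)
6^4 ≡ 36^2 = 1296 ≡ 394 (mod 451)
6^8 ≡ 394^2 = 155236 ≡ 92 (mod 451)
6^16 ≡ 92^2 = 8464 ≡ 346 (mod 451)
6^32 ≡ 346^2 = 119716 ≡ 201 (mod 451)
6^64 ≡ 201^2 = 40401 ≡ 262 (mod 451)
6^128 ≡ 262^2 = 68644 ≡ 92 (mod 451)
6^256 ≡ 92^2 = 8464 ≡ 346 (mod 451)
450 = 256 + 128 + 64 + 2 in binary powers of 2.
So 6^450 ≡ 346 · 92 · 262 · 36 ≡ 155 (mod 451).
Since 155 ≠ 1, base 6 is a Fermat witness: 451 is composite.

155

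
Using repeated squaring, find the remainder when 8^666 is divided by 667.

473

8^1 ≡ 8 (mod 667)
8^2 ≡ 8^2 = 64 ≡ 64 (mod 667)
8^4 ≡ 64^2 = 4096 ≡ 94 (mod 667)
8^8 ≡ 94^2 = 8836 ≡ 165 (mod 667)
8^16 ≡ 165^2 = 27225 ≡ 545 (mod 667)
8^32 ≡ 545^2 = 297025 ≡ 210 (mod 667)
8^64 ≡ 210^2 = 44100 ≡ 78 (mod 667)
8^128 ≡ 78^2 = 6084 ≡ 81 (mod 667)
8^256 ≡ 81^2 = 6561 ≡ 558 (mod 667)
8^512 ≡ 558^2 = 311364 ≡ 542 (mod 667)
666 = 512 + 128 + 16 + 8 + 2 in binary powers of 2.
So 8^666 ≡ 542 · 81 · 545 · 165 · 64 ≡ 473 (mod 667).
Since 473 ≠ 1, base 8 is a Fermat witness: 667 is composite.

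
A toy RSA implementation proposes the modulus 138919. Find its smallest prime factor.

11

138919 is odd.
Digit sum 31, not divisible by 3.
Ends in 9: not divisible by 5.
7: 138919 = 7·19845 + 4
11: 138919 = 11·12629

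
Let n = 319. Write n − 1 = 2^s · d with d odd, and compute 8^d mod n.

319 − 1 = 318 = 2^1 · 159, so d = 159.
8^1 ≡ 8 (mod 319)
8^2 ≡ 8^2 = 64 ≡ 64 (mod 319)
8^4 ≡ 64^2 = 4096 ≡ 268 (mod 319)
8^8 ≡ 268^2 = 71824 ≡ 49 (mod 319)
8^16 ≡ 49^2 = 2401 ≡ 168 (mod 319)
8^32 ≡ 168^2 = 28224 ≡ 152 (mod 319)
8^64 ≡ 152^2 = 23104 ≡ 136 (mod 319)
8^128 ≡ 136^2 = 18496 ≡ 313 (mod 319)
159 = 128 + 16 + 8 + 4 + 2 + 1 in binary powers of 2.
So 8^159 ≡ 313 · 168 · 49 · 268 · 64 · 8 ≡ 205 (mod 319).
Squaring chain: 205; never reaches −1, so base 8 is a Miller–Rabin witness that 319 is composite.

205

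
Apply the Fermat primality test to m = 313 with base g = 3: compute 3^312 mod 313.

3^1 ≡ 3 (mod 313)
3^2 ≡ 3^2 = 9 ≡ 9 (mod 313)
3^4 ≡ 9^2 = 81 ≡ 81 (mod 313)
3^8 ≡ 81^2 = 6561 ≡ 301 (mod 313)
3^16 ≡ 301^2 = 90601 ≡ 144 (mod 313)
3^32 ≡ 144^2 = 20736 ≡ 78 (mod 313)
3^64 ≡ 78^2 = 6084 ≡ 137 (mod 313)
3^128 ≡ 137^2 = 18769 ≡ 302 (mod 313)
3^256 ≡ 302^2 = 91204 ≡ 121 (mod 313)
312 = 256 + 32 + 16 + 8 in binary powers of 2.
So 3^312 ≡ 121 · 78 · 144 · 301 ≡ 1 (mod 313).
Since the result is 1, base 3 gives no evidence that 313 is composite.

1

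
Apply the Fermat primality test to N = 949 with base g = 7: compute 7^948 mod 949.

729

7^1 ≡ 7 (mod 949)
7^2 ≡ 7^2 = 49 ≡ 49 (mod 949)
7^4 ≡ 49^2 = 2401 ≡ 503 (mod 949)
7^8 ≡ 503^2 = 253009 ≡ 575 (mod 949)
7^16 ≡ 575^2 = 330625 ≡ 373 (mod 949)
7^32 ≡ 373^2 = 139129 ≡ 575 (mod 949)
7^64 ≡ 575^2 = 330625 ≡ 373 (mod 949)
7^128 ≡ 373^2 = 139129 ≡ 575 (mod 949)
7^256 ≡ 575^2 = 330625 ≡ 373 (mod 949)
7^512 ≡ 373^2 = 139129 ≡ 575 (mod 949)
948 = 512 + 256 + 128 + 32 + 16 + 4 in binary powers of 2.
So 7^948 ≡ 575 · 373 · 575 · 575 · 373 · 503 ≡ 729 (mod 949).
Since 729 ≠ 1, base 7 is a Fermat witness: 949 is composite.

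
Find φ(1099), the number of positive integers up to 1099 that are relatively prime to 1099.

Factor: 1099 = 7 · 157.
φ(1099) = (7−1) · (157−1) = 6 · 156 = 936.

936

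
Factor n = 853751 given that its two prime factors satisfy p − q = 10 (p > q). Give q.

919

Since p = q + 10, we have 853751 = q(q + 10), so q² + 10q − 853751 = 0.
Discriminant: 10² + 4·853751 = 100 + 3415004 = 3415104; √3415104 = 1848.
q = (−10 + 1848)/2 = 919, and p = q + 10 = 929.
Check: 919 · 929 = 853751.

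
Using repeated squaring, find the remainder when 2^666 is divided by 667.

179

2^1 ≡ 2 (mod 667)
2^2 ≡ 2^2 = 4 ≡ 4 (mod 667)
2^4 ≡ 4^2 = 16 ≡ 16 (mod 667)
2^8 ≡ 16^2 = 256 ≡ 256 (mod 667)
2^16 ≡ 256^2 = 65536 ≡ 170 (mod 667)
2^32 ≡ 170^2 = 28900 ≡ 219 (mod 667)
2^64 ≡ 219^2 = 47961 ≡ 604 (mod 667)
2^128 ≡ 604^2 = 364816 ≡ 634 (mod 667)
2^256 ≡ 634^2 = 401956 ≡ 422 (mod 667)
2^512 ≡ 422^2 = 178084 ≡ 662 (mod 667)
666 = 512 + 128 + 16 + 8 + 2 in binary powers of 2.
So 2^666 ≡ 662 · 634 · 170 · 256 · 4 ≡ 179 (mod 667).
Since 179 ≠ 1, base 2 is a Fermat witness: 667 is composite.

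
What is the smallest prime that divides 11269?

11269 is odd.
Digit sum 19, not divisible by 3.
Ends in 9: not divisible by 5.
7: 11269 = 7·1609 + 6
11: 11269 = 11·1024 + 5
13: 11269 = 13·866 + 11
17: 11269 = 17·662 + 15
19: 11269 = 19·593 + 2
23: 11269 = 23·489 + 22
29: 11269 = 29·388 + 17
31: 11269 = 31·363 + 16
37: 11269 = 37·304 + 21
41: 11269 = 41·274 + 35
43: 11269 = 43·262 + 3
47: 11269 = 47·239 + 36
53: 11269 = 53·212 + 33
59: 11269 = 59·191

59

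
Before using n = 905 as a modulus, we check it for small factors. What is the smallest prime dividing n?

905 is odd.
Digit sum 14, not divisible by 3.
Ends in 5: divisible by 5.

5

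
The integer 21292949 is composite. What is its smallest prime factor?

79

21292949 is odd.
Digit sum 38, not divisible by 3.
Ends in 9: not divisible by 5.
7: 21292949 = 7·3041849 + 6
11: 21292949 = 11·1935722 + 7
13: 21292949 = 13·1637919 + 2
17: 21292949 = 17·1252526 + 7
19: 21292949 = 19·1120681 + 10
23: 21292949 = 23·925780 + 9
29: 21292949 = 29·734239 + 18
31: 21292949 = 31·686869 + 10
37: 21292949 = 37·575485 + 4
41: 21292949 = 41·519340 + 9
43: 21292949 = 43·495184 + 37
47: 21292949 = 47·453041 + 22
53: 21292949 = 53·401753 + 40
59: 21292949 = 59·360897 + 26
61: 21292949 = 61·349064 + 45
67: 21292949 = 67·317805 + 14
71: 21292949 = 71·299900 + 49
73: 21292949 = 73·291684 + 17
79: 21292949 = 79·269531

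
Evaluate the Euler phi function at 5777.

5616

Factor: 5777 = 53 · 109.
φ(5777) = (53−1) · (109−1) = 52 · 108 = 5616.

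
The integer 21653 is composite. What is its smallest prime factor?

21653 is odd.
Digit sum 17, not divisible by 3.
Ends in 3: not divisible by 5.
7: 21653 = 7·3093 + 2
11: 21653 = 11·1968 + 5
13: 21653 = 13·1665 + 8
17: 21653 = 17·1273 + 12
19: 21653 = 19·1139 + 12
23: 21653 = 23·941 + 10
29: 21653 = 29·746 + 19
31: 21653 = 31·698 + 15
37: 21653 = 37·585 + 8
41: 21653 = 41·528 + 5
43: 21653 = 43·503 + 24
47: 21653 = 47·460 + 33
53: 21653 = 53·408 + 29
59: 21653 = 59·367

59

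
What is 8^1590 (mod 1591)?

8^1 ≡ 8 (mod 1591)
8^2 ≡ 8^2 = 64 ≡ 64 (mod 1591)
8^4 ≡ 64^2 = 4096 ≡ 914 (mod 1591)
8^8 ≡ 914^2 = 835396 ≡ 121 (mod 1591)
8^16 ≡ 121^2 = 14641 ≡ 322 (mod 1591)
8^32 ≡ 322^2 = 103684 ≡ 269 (mod 1591)
8^64 ≡ 269^2 = 72361 ≡ 766 (mod 1591)
8^128 ≡ 766^2 = 586756 ≡ 1268 (mod 1591)
8^256 ≡ 1268^2 = 1607824 ≡ 914 (mod 1591)
8^512 ≡ 914^2 = 835396 ≡ 121 (mod 1591)
8^1024 ≡ 121^2 = 14641 ≡ 322 (mod 1591)
1590 = 1024 + 512 + 32 + 16 + 4 + 2 in binary powers of 2.
So 8^1590 ≡ 322 · 121 · 269 · 322 · 914 · 64 ≡ 1368 (mod 1591).
Since 1368 ≠ 1, base 8 is a Fermat witness: 1591 is composite.

1368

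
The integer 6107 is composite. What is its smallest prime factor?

31

6107 is odd.
Digit sum 14, not divisible by 3.
Ends in 7: not divisible by 5.
7: 6107 = 7·872 + 3
11: 6107 = 11·555 + 2
13: 6107 = 13·469 + 10
17: 6107 = 17·359 + 4
19: 6107 = 19·321 + 8
23: 6107 = 23·265 + 12
29: 6107 = 29·210 + 17
31: 6107 = 31·197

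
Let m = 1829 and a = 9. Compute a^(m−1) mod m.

1661

9^1 ≡ 9 (mod 1829)
9^2 ≡ 9^2 = 81 ≡ 81 (mod 1829)
9^4 ≡ 81^2 = 6561 ≡ 1074 (mod 1829)
9^8 ≡ 1074^2 = 1153476 ≡ 1206 (mod 1829)
9^16 ≡ 1206^2 = 1454436 ≡ 381 (mod 1829)
9^32 ≡ 381^2 = 145161 ≡ 670 (mod 1829)
9^64 ≡ 670^2 = 448900 ≡ 795 (mod 1829)
9^128 ≡ 795^2 = 632025 ≡ 1020 (mod 1829)
9^256 ≡ 1020^2 = 1040400 ≡ 1528 (mod 1829)
9^512 ≡ 1528^2 = 2334784 ≡ 980 (mod 1829)
9^1024 ≡ 980^2 = 960400 ≡ 175 (mod 1829)
1828 = 1024 + 512 + 256 + 32 + 4 in binary powers of 2.
So 9^1828 ≡ 175 · 980 · 1528 · 670 · 1074 ≡ 1661 (mod 1829).
Since 1661 ≠ 1, base 9 is a Fermat witness: 1829 is composite.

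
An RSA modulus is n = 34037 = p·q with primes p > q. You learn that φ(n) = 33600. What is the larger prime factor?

337

φ(n) = (p−1)(q−1) = n − (p+q) + 1, so p + q = 34037 − 33600 + 1 = 438.
p and q are the roots of t² − 438t + 34037 = 0.
Discriminant: 438² − 4·34037 = 191844 − 136148 = 55696; √55696 = 236.
q = (438 − 236)/2 = 101, p = (438 + 236)/2 = 337.
Check: 101 · 337 = 34037.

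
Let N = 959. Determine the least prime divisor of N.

959 is odd.
Digit sum 23, not divisible by 3.
Ends in 9: not divisible by 5.
7: 959 = 7·137

7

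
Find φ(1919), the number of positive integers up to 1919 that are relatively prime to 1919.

Factor: 1919 = 19 · 101.
φ(1919) = (19−1) · (101−1) = 18 · 100 = 1800.

1800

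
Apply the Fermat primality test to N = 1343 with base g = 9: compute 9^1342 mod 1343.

888

9^1 ≡ 9 (mod 1343)
9^2 ≡ 9^2 = 81 ≡ 81 (mod 1343)
9^4 ≡ 81^2 = 6561 ≡ 1189 (mod 1343)
9^8 ≡ 1189^2 = 1413721 ≡ 885 (mod 1343)
9^16 ≡ 885^2 = 783225 ≡ 256 (mod 1343)
9^32 ≡ 256^2 = 65536 ≡ 1072 (mod 1343)
9^64 ≡ 1072^2 = 1149184 ≡ 919 (mod 1343)
9^128 ≡ 919^2 = 844561 ≡ 1157 (mod 1343)
9^256 ≡ 1157^2 = 1338649 ≡ 1021 (mod 1343)
9^512 ≡ 1021^2 = 1042441 ≡ 273 (mod 1343)
9^1024 ≡ 273^2 = 74529 ≡ 664 (mod 1343)
1342 = 1024 + 256 + 32 + 16 + 8 + 4 + 2 in binary powers of 2.
So 9^1342 ≡ 664 · 1021 · 1072 · 256 · 885 · 1189 · 81 ≡ 888 (mod 1343).
Since 888 ≠ 1, base 9 is a Fermat witness: 1343 is composite.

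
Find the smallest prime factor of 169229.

169229 is odd.
Digit sum 29, not divisible by 3.
Ends in 9: not divisible by 5.
7: 169229 = 7·24175 + 4
11: 169229 = 11·15384 + 5
13: 169229 = 13·13017 + 8
17: 169229 = 17·9954 + 11
19: 169229 = 19·8906 + 15
23: 169229 = 23·7357 + 18
29: 169229 = 29·5835 + 14
31: 169229 = 31·5459

31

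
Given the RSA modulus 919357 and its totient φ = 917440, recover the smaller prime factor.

φ(n) = (p−1)(q−1) = n − (p+q) + 1, so p + q = 919357 − 917440 + 1 = 1918.
p and q are the roots of t² − 1918t + 919357 = 0.
Discriminant: 1918² − 4·919357 = 3678724 − 3677428 = 1296; √1296 = 36.
q = (1918 − 36)/2 = 941, p = (1918 + 36)/2 = 977.
Check: 941 · 977 = 919357.

941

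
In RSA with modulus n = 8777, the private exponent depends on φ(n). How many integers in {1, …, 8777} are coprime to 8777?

8580

Factor: 8777 = 67 · 131.
φ(8777) = (67−1) · (131−1) = 66 · 130 = 8580.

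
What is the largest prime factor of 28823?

28823 = 19 · 1517
1517 = 37 · 41
41 is prime.
So 28823 = 19 · 37 · 41; the largest prime factor is 41.

41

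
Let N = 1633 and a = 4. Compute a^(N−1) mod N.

1222

4^1 ≡ 4 (mod 1633)
4^2 ≡ 4^2 = 16 ≡ 16 (mod 1633)
4^4 ≡ 16^2 = 256 ≡ 256 (mod 1633)
4^8 ≡ 256^2 = 65536 ≡ 216 (mod 1633)
4^16 ≡ 216^2 = 46656 ≡ 932 (mod 1633)
4^32 ≡ 932^2 = 868624 ≡ 1501 (mod 1633)
4^64 ≡ 1501^2 = 2253001 ≡ 1094 (mod 1633)
4^128 ≡ 1094^2 = 1196836 ≡ 1480 (mod 1633)
4^256 ≡ 1480^2 = 2190400 ≡ 547 (mod 1633)
4^512 ≡ 547^2 = 299209 ≡ 370 (mod 1633)
4^1024 ≡ 370^2 = 136900 ≡ 1361 (mod 1633)
1632 = 1024 + 512 + 64 + 32 in binary powers of 2.
So 4^1632 ≡ 1361 · 370 · 1094 · 1501 ≡ 1222 (mod 1633).
Since 1222 ≠ 1, base 4 is a Fermat witness: 1633 is composite.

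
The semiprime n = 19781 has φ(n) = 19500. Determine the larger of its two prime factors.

151

φ(n) = (p−1)(q−1) = n − (p+q) + 1, so p + q = 19781 − 19500 + 1 = 282.
p and q are the roots of t² − 282t + 19781 = 0.
Discriminant: 282² − 4·19781 = 79524 − 79124 = 400; √400 = 20.
q = (282 − 20)/2 = 131, p = (282 + 20)/2 = 151.
Check: 131 · 151 = 19781.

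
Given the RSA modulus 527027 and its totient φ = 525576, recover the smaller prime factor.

719

φ(n) = (p−1)(q−1) = n − (p+q) + 1, so p + q = 527027 − 525576 + 1 = 1452.
p and q are the roots of t² − 1452t + 527027 = 0.
Discriminant: 1452² − 4·527027 = 2108304 − 2108108 = 196; √196 = 14.
q = (1452 − 14)/2 = 719, p = (1452 + 14)/2 = 733.
Check: 719 · 733 = 527027.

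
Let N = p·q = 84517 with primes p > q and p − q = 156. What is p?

379

Since p = q + 156, we have 84517 = q(q + 156), so q² + 156q − 84517 = 0.
Discriminant: 156² + 4·84517 = 24336 + 338068 = 362404; √362404 = 602.
q = (−156 + 602)/2 = 223, and p = q + 156 = 379.
Check: 223 · 379 = 84517.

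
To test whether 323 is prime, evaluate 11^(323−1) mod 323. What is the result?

11^1 ≡ 11 (mod 323)
11^2 ≡ 11^2 = 121 ≡ 121 (mod 323)
11^4 ≡ 121^2 = 14641 ≡ 106 (mod 323)
11^8 ≡ 106^2 = 11236 ≡ 254 (mod 323)
11^16 ≡ 254^2 = 64516 ≡ 239 (mod 323)
11^32 ≡ 239^2 = 57121 ≡ 273 (mod 323)
11^64 ≡ 273^2 = 74529 ≡ 239 (mod 323)
11^128 ≡ 239^2 = 57121 ≡ 273 (mod 323)
11^256 ≡ 273^2 = 74529 ≡ 239 (mod 323)
322 = 256 + 64 + 2 in binary powers of 2.
So 11^322 ≡ 239 · 239 · 121 ≡ 87 (mod 323).
Since 87 ≠ 1, base 11 is a Fermat witness: 323 is composite.

87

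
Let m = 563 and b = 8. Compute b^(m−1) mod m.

8^1 ≡ 8 (mod 563)
8^2 ≡ 8^2 = 64 ≡ 64 (mod 563)
8^4 ≡ 64^2 = 4096 ≡ 155 (mod 563)
8^8 ≡ 155^2 = 24025 ≡ 379 (mod 563)
8^16 ≡ 379^2 = 143641 ≡ 76 (mod 563)
8^32 ≡ 76^2 = 5776 ≡ 146 (mod 563)
8^64 ≡ 146^2 = 21316 ≡ 485 (mod 563)
8^128 ≡ 485^2 = 235225 ≡ 454 (mod 563)
8^256 ≡ 454^2 = 206116 ≡ 58 (mod 563)
8^512 ≡ 58^2 = 3364 ≡ 549 (mod 563)
562 = 512 + 32 + 16 + 2 in binary powers of 2.
So 8^562 ≡ 549 · 146 · 76 · 64 ≡ 1 (mod 563).
Since the result is 1, base 8 gives no evidence that 563 is composite.

1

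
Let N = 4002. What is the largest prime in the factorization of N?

4002 = 2 · 2001
2001 = 3 · 667
667 = 23 · 29
29 is prime.
So 4002 = 2 · 3 · 23 · 29; the largest prime factor is 29.

29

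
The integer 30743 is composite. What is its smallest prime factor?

71

30743 is odd.
Digit sum 17, not divisible by 3.
Ends in 3: not divisible by 5.
7: 30743 = 7·4391 + 6
11: 30743 = 11·2794 + 9
13: 30743 = 13·2364 + 11
17: 30743 = 17·1808 + 7
19: 30743 = 19·1618 + 1
23: 30743 = 23·1336 + 15
29: 30743 = 29·1060 + 3
31: 30743 = 31·991 + 22
37: 30743 = 37·830 + 33
41: 30743 = 41·749 + 34
43: 30743 = 43·714 + 41
47: 30743 = 47·654 + 5
53: 30743 = 53·580 + 3
59: 30743 = 59·521 + 4
61: 30743 = 61·503 + 60
67: 30743 = 67·458 + 57
71: 30743 = 71·433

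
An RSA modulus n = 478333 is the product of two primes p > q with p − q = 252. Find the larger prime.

829

Since p = q + 252, we have 478333 = q(q + 252), so q² + 252q − 478333 = 0.
Discriminant: 252² + 4·478333 = 63504 + 1913332 = 1976836; √1976836 = 1406.
q = (−252 + 1406)/2 = 577, and p = q + 252 = 829.
Check: 577 · 829 = 478333.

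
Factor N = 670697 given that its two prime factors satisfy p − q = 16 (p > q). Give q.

Since p = q + 16, we have 670697 = q(q + 16), so q² + 16q − 670697 = 0.
Discriminant: 16² + 4·670697 = 256 + 2682788 = 2683044; √2683044 = 1638.
q = (−16 + 1638)/2 = 811, and p = q + 16 = 827.
Check: 811 · 827 = 670697.

811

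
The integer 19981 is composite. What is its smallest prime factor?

19981 is odd.
Digit sum 28, not divisible by 3.
Ends in 1: not divisible by 5.
7: 19981 = 7·2854 + 3
11: 19981 = 11·1816 + 5
13: 19981 = 13·1537

13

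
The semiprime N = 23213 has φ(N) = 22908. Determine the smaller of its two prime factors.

139

φ(n) = (p−1)(q−1) = n − (p+q) + 1, so p + q = 23213 − 22908 + 1 = 306.
p and q are the roots of t² − 306t + 23213 = 0.
Discriminant: 306² − 4·23213 = 93636 − 92852 = 784; √784 = 28.
q = (306 − 28)/2 = 139, p = (306 + 28)/2 = 167.
Check: 139 · 167 = 23213.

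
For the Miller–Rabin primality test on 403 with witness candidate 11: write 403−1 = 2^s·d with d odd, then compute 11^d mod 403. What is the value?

403 − 1 = 402 = 2^1 · 201, so d = 201.
11^1 ≡ 11 (mod 403)
11^2 ≡ 11^2 = 121 ≡ 121 (mod 403)
11^4 ≡ 121^2 = 14641 ≡ 133 (mod 403)
11^8 ≡ 133^2 = 17689 ≡ 360 (mod 403)
11^16 ≡ 360^2 = 129600 ≡ 237 (mod 403)
11^32 ≡ 237^2 = 56169 ≡ 152 (mod 403)
11^64 ≡ 152^2 = 23104 ≡ 133 (mod 403)
11^128 ≡ 133^2 = 17689 ≡ 360 (mod 403)
201 = 128 + 64 + 8 + 1 in binary powers of 2.
So 11^201 ≡ 360 · 133 · 360 · 11 ≡ 151 (mod 403).
Squaring chain: 151; never reaches −1, so base 11 is a Miller–Rabin witness that 403 is composite.

151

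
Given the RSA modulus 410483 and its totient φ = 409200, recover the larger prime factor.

683

φ(n) = (p−1)(q−1) = n − (p+q) + 1, so p + q = 410483 − 409200 + 1 = 1284.
p and q are the roots of t² − 1284t + 410483 = 0.
Discriminant: 1284² − 4·410483 = 1648656 − 1641932 = 6724; √6724 = 82.
q = (1284 − 82)/2 = 601, p = (1284 + 82)/2 = 683.
Check: 601 · 683 = 410483.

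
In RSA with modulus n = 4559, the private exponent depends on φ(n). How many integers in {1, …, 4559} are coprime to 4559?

Factor: 4559 = 47 · 97.
φ(4559) = (47−1) · (97−1) = 46 · 96 = 4416.

4416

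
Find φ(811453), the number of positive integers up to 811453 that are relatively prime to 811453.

780864

Factor: 811453 = 43 · 113 · 167.
φ(811453) = (43−1) · (113−1) · (167−1) = 42 · 112 · 166 = 780864.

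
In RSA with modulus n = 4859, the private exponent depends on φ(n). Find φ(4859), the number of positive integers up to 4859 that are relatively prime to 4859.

Factor: 4859 = 43 · 113.
φ(4859) = (43−1) · (113−1) = 42 · 112 = 4704.

4704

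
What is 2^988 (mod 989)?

213

2^1 ≡ 2 (mod 989)
2^2 ≡ 2^2 = 4 ≡ 4 (mod 989)
2^4 ≡ 4^2 = 16 ≡ 16 (mod 989)
2^8 ≡ 16^2 = 256 ≡ 256 (mod 989)
2^16 ≡ 256^2 = 65536 ≡ 262 (mod 989)
2^32 ≡ 262^2 = 68644 ≡ 403 (mod 989)
2^64 ≡ 403^2 = 162409 ≡ 213 (mod 989)
2^128 ≡ 213^2 = 45369 ≡ 864 (mod 989)
2^256 ≡ 864^2 = 746496 ≡ 790 (mod 989)
2^512 ≡ 790^2 = 624100 ≡ 41 (mod 989)
988 = 512 + 256 + 128 + 64 + 16 + 8 + 4 in binary powers of 2.
So 2^988 ≡ 41 · 790 · 864 · 213 · 262 · 256 · 16 ≡ 213 (mod 989).
Since 213 ≠ 1, base 2 is a Fermat witness: 989 is composite.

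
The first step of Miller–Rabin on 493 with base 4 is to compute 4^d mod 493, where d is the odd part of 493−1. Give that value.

353

493 − 1 = 492 = 2^2 · 123, so d = 123.
4^1 ≡ 4 (mod 493)
4^2 ≡ 4^2 = 16 ≡ 16 (mod 493)
4^4 ≡ 16^2 = 256 ≡ 256 (mod 493)
4^8 ≡ 256^2 = 65536 ≡ 460 (mod 493)
4^16 ≡ 460^2 = 211600 ≡ 103 (mod 493)
4^32 ≡ 103^2 = 10609 ≡ 256 (mod 493)
4^64 ≡ 256^2 = 65536 ≡ 460 (mod 493)
123 = 64 + 32 + 16 + 8 + 2 + 1 in binary powers of 2.
So 4^123 ≡ 460 · 256 · 103 · 460 · 16 · 4 ≡ 353 (mod 493).
Squaring chain: 353 → 373; never reaches −1, so base 4 is a Miller–Rabin witness that 493 is composite.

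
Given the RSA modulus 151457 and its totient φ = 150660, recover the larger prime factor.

φ(n) = (p−1)(q−1) = n − (p+q) + 1, so p + q = 151457 − 150660 + 1 = 798.
p and q are the roots of t² − 798t + 151457 = 0.
Discriminant: 798² − 4·151457 = 636804 − 605828 = 30976; √30976 = 176.
q = (798 − 176)/2 = 311, p = (798 + 176)/2 = 487.
Check: 311 · 487 = 151457.

487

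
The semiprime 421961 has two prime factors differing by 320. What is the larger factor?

829

Since p = q + 320, we have 421961 = q(q + 320), so q² + 320q − 421961 = 0.
Discriminant: 320² + 4·421961 = 102400 + 1687844 = 1790244; √1790244 = 1338.
q = (−320 + 1338)/2 = 509, and p = q + 320 = 829.
Check: 509 · 829 = 421961.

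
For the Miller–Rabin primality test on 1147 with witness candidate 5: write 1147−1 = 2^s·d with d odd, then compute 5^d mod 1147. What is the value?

156

1147 − 1 = 1146 = 2^1 · 573, so d = 573.
5^1 ≡ 5 (mod 1147)
5^2 ≡ 5^2 = 25 ≡ 25 (mod 1147)
5^4 ≡ 25^2 = 625 ≡ 625 (mod 1147)
5^8 ≡ 625^2 = 390625 ≡ 645 (mod 1147)
5^16 ≡ 645^2 = 416025 ≡ 811 (mod 1147)
5^32 ≡ 811^2 = 657721 ≡ 490 (mod 1147)
5^64 ≡ 490^2 = 240100 ≡ 377 (mod 1147)
5^128 ≡ 377^2 = 142129 ≡ 1048 (mod 1147)
5^256 ≡ 1048^2 = 1098304 ≡ 625 (mod 1147)
5^512 ≡ 625^2 = 390625 ≡ 645 (mod 1147)
573 = 512 + 32 + 16 + 8 + 4 + 1 in binary powers of 2.
So 5^573 ≡ 645 · 490 · 811 · 645 · 625 · 5 ≡ 156 (mod 1147).
Squaring chain: 156; never reaches −1, so base 5 is a Miller–Rabin witness that 1147 is composite.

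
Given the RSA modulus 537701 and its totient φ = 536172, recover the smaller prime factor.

φ(n) = (p−1)(q−1) = n − (p+q) + 1, so p + q = 537701 − 536172 + 1 = 1530.
p and q are the roots of t² − 1530t + 537701 = 0.
Discriminant: 1530² − 4·537701 = 2340900 − 2150804 = 190096; √190096 = 436.
q = (1530 − 436)/2 = 547, p = (1530 + 436)/2 = 983.
Check: 547 · 983 = 537701.

547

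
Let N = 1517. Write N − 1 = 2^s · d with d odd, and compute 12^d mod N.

1517 − 1 = 1516 = 2^2 · 379, so d = 379.
12^1 ≡ 12 (mod 1517)
12^2 ≡ 12^2 = 144 ≡ 144 (mod 1517)
12^4 ≡ 144^2 = 20736 ≡ 1015 (mod 1517)
12^8 ≡ 1015^2 = 1030225 ≡ 182 (mod 1517)
12^16 ≡ 182^2 = 33124 ≡ 1267 (mod 1517)
12^32 ≡ 1267^2 = 1605289 ≡ 303 (mod 1517)
12^64 ≡ 303^2 = 91809 ≡ 789 (mod 1517)
12^128 ≡ 789^2 = 622521 ≡ 551 (mod 1517)
12^256 ≡ 551^2 = 303601 ≡ 201 (mod 1517)
379 = 256 + 64 + 32 + 16 + 8 + 2 + 1 in binary powers of 2.
So 12^379 ≡ 201 · 789 · 303 · 1267 · 182 · 144 · 12 ≡ 345 (mod 1517).
Squaring chain: 345 → 699; never reaches −1, so base 12 is a Miller–Rabin witness that 1517 is composite.

345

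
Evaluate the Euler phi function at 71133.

46800

Factor: 71133 = 3 · 131 · 181.
φ(71133) = (3−1) · (131−1) · (181−1) = 2 · 130 · 180 = 46800.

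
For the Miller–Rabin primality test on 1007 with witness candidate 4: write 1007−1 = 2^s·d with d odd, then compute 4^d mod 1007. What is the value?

271

1007 − 1 = 1006 = 2^1 · 503, so d = 503.
4^1 ≡ 4 (mod 1007)
4^2 ≡ 4^2 = 16 ≡ 16 (mod 1007)
4^4 ≡ 16^2 = 256 ≡ 256 (mod 1007)
4^8 ≡ 256^2 = 65536 ≡ 81 (mod 1007)
4^16 ≡ 81^2 = 6561 ≡ 519 (mod 1007)
4^32 ≡ 519^2 = 269361 ≡ 492 (mod 1007)
4^64 ≡ 492^2 = 242064 ≡ 384 (mod 1007)
4^128 ≡ 384^2 = 147456 ≡ 434 (mod 1007)
4^256 ≡ 434^2 = 188356 ≡ 47 (mod 1007)
503 = 256 + 128 + 64 + 32 + 16 + 4 + 2 + 1 in binary powers of 2.
So 4^503 ≡ 47 · 434 · 384 · 492 · 519 · 256 · 16 · 4 ≡ 271 (mod 1007).
Squaring chain: 271; never reaches −1, so base 4 is a Miller–Rabin witness that 1007 is composite.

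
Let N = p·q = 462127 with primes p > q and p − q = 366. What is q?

Since p = q + 366, we have 462127 = q(q + 366), so q² + 366q − 462127 = 0.
Discriminant: 366² + 4·462127 = 133956 + 1848508 = 1982464; √1982464 = 1408.
q = (−366 + 1408)/2 = 521, and p = q + 366 = 887.
Check: 521 · 887 = 462127.

521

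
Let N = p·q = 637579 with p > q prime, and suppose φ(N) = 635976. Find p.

877

φ(n) = (p−1)(q−1) = n − (p+q) + 1, so p + q = 637579 − 635976 + 1 = 1604.
p and q are the roots of t² − 1604t + 637579 = 0.
Discriminant: 1604² − 4·637579 = 2572816 − 2550316 = 22500; √22500 = 150.
q = (1604 − 150)/2 = 727, p = (1604 + 150)/2 = 877.
Check: 727 · 877 = 637579.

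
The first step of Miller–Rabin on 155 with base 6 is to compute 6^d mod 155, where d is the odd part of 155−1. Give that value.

155 − 1 = 154 = 2^1 · 77, so d = 77.
6^1 ≡ 6 (mod 155)
6^2 ≡ 6^2 = 36 ≡ 36 (mod 155)
6^4 ≡ 36^2 = 1296 ≡ 56 (mod 155)
6^8 ≡ 56^2 = 3136 ≡ 36 (mod 155)
6^16 ≡ 36^2 = 1296 ≡ 56 (mod 155)
6^32 ≡ 56^2 = 3136 ≡ 36 (mod 155)
6^64 ≡ 36^2 = 1296 ≡ 56 (mod 155)
77 = 64 + 8 + 4 + 1 in binary powers of 2.
So 6^77 ≡ 56 · 36 · 56 · 6 ≡ 26 (mod 155).
Squaring chain: 26; never reaches −1, so base 6 is a Miller–Rabin witness that 155 is composite.

26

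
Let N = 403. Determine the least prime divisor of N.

403 is odd.
Digit sum 7, not divisible by 3.
Ends in 3: not divisible by 5.
7: 403 = 7·57 + 4
11: 403 = 11·36 + 7
13: 403 = 13·31

13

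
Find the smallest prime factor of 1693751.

1693751 is odd.
Digit sum 32, not divisible by 3.
Ends in 1: not divisible by 5.
7: 1693751 = 7·241964 + 3
11: 1693751 = 11·153977 + 4
13: 1693751 = 13·130288 + 7
17: 1693751 = 17·99632 + 7
19: 1693751 = 19·89144 + 15
23: 1693751 = 23·73641 + 8
29: 1693751 = 29·58405 + 6
31: 1693751 = 31·54637 + 4
37: 1693751 = 37·45777 + 2
41: 1693751 = 41·41311

41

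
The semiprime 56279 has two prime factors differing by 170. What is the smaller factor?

167

Since p = q + 170, we have 56279 = q(q + 170), so q² + 170q − 56279 = 0.
Discriminant: 170² + 4·56279 = 28900 + 225116 = 254016; √254016 = 504.
q = (−170 + 504)/2 = 167, and p = q + 170 = 337.
Check: 167 · 337 = 56279.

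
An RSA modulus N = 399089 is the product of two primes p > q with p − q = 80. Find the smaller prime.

Since p = q + 80, we have 399089 = q(q + 80), so q² + 80q − 399089 = 0.
Discriminant: 80² + 4·399089 = 6400 + 1596356 = 1602756; √1602756 = 1266.
q = (−80 + 1266)/2 = 593, and p = q + 80 = 673.
Check: 593 · 673 = 399089.

593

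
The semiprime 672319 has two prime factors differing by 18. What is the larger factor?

829

Since p = q + 18, we have 672319 = q(q + 18), so q² + 18q − 672319 = 0.
Discriminant: 18² + 4·672319 = 324 + 2689276 = 2689600; √2689600 = 1640.
q = (−18 + 1640)/2 = 811, and p = q + 18 = 829.
Check: 811 · 829 = 672319.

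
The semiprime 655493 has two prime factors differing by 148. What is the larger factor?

887

Since p = q + 148, we have 655493 = q(q + 148), so q² + 148q − 655493 = 0.
Discriminant: 148² + 4·655493 = 21904 + 2621972 = 2643876; √2643876 = 1626.
q = (−148 + 1626)/2 = 739, and p = q + 148 = 887.
Check: 739 · 887 = 655493.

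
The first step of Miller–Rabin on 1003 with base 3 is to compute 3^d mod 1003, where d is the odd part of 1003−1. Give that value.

1003 − 1 = 1002 = 2^1 · 501, so d = 501.
3^1 ≡ 3 (mod 1003)
3^2 ≡ 3^2 = 9 ≡ 9 (mod 1003)
3^4 ≡ 9^2 = 81 ≡ 81 (mod 1003)
3^8 ≡ 81^2 = 6561 ≡ 543 (mod 1003)
3^16 ≡ 543^2 = 294849 ≡ 970 (mod 1003)
3^32 ≡ 970^2 = 940900 ≡ 86 (mod 1003)
3^64 ≡ 86^2 = 7396 ≡ 375 (mod 1003)
3^128 ≡ 375^2 = 140625 ≡ 205 (mod 1003)
3^256 ≡ 205^2 = 42025 ≡ 902 (mod 1003)
501 = 256 + 128 + 64 + 32 + 16 + 4 + 1 in binary powers of 2.
So 3^501 ≡ 902 · 205 · 375 · 86 · 970 · 81 · 3 ≡ 838 (mod 1003).
Squaring chain: 838; never reaches −1, so base 3 is a Miller–Rabin witness that 1003 is composite.

838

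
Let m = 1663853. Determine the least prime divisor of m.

1663853 is odd.
Digit sum 32, not divisible by 3.
Ends in 3: not divisible by 5.
7: 1663853 = 7·237693 + 2
11: 1663853 = 11·151259 + 4
13: 1663853 = 13·127988 + 9
17: 1663853 = 17·97873 + 12
19: 1663853 = 19·87571 + 4
23: 1663853 = 23·72341 + 10
29: 1663853 = 29·57374 + 7
31: 1663853 = 31·53672 + 21
37: 1663853 = 37·44969

37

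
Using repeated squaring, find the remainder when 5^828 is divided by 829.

1

5^1 ≡ 5 (mod 829)
5^2 ≡ 5^2 = 25 ≡ 25 (mod 829)
5^4 ≡ 25^2 = 625 ≡ 625 (mod 829)
5^8 ≡ 625^2 = 390625 ≡ 166 (mod 829)
5^16 ≡ 166^2 = 27556 ≡ 199 (mod 829)
5^32 ≡ 199^2 = 39601 ≡ 638 (mod 829)
5^64 ≡ 638^2 = 407044 ≡ 5 (mod 829)
5^128 ≡ 5^2 = 25 ≡ 25 (mod 829)
5^256 ≡ 25^2 = 625 ≡ 625 (mod 829)
5^512 ≡ 625^2 = 390625 ≡ 166 (mod 829)
828 = 512 + 256 + 32 + 16 + 8 + 4 in binary powers of 2.
So 5^828 ≡ 166 · 625 · 638 · 199 · 166 · 625 ≡ 1 (mod 829).
Since the result is 1, base 5 gives no evidence that 829 is composite.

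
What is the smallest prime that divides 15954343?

15954343 is odd.
Digit sum 34, not divisible by 3.
Ends in 3: not divisible by 5.
7: 15954343 = 7·2279191 + 6
11: 15954343 = 11·1450394 + 9
13: 15954343 = 13·1227257 + 2
17: 15954343 = 17·938490 + 13
19: 15954343 = 19·839702 + 5
23: 15954343 = 23·693667 + 2
29: 15954343 = 29·550149 + 22
31: 15954343 = 31·514656 + 7
37: 15954343 = 37·431198 + 17
41: 15954343 = 41·389130 + 13
43: 15954343 = 43·371031 + 10
47: 15954343 = 47·339454 + 5
53: 15954343 = 53·301025 + 18
59: 15954343 = 59·270412 + 35
61: 15954343 = 61·261546 + 37
67: 15954343 = 67·238124 + 35
71: 15954343 = 71·224709 + 4
73: 15954343 = 73·218552 + 47
79: 15954343 = 79·201953 + 56
83: 15954343 = 83·192221

83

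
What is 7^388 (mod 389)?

1

7^1 ≡ 7 (mod 389)
7^2 ≡ 7^2 = 49 ≡ 49 (mod 389)
7^4 ≡ 49^2 = 2401 ≡ 67 (mod 389)
7^8 ≡ 67^2 = 4489 ≡ 210 (mod 389)
7^16 ≡ 210^2 = 44100 ≡ 143 (mod 389)
7^32 ≡ 143^2 = 20449 ≡ 221 (mod 389)
7^64 ≡ 221^2 = 48841 ≡ 216 (mod 389)
7^128 ≡ 216^2 = 46656 ≡ 365 (mod 389)
7^256 ≡ 365^2 = 133225 ≡ 187 (mod 389)
388 = 256 + 128 + 4 in binary powers of 2.
So 7^388 ≡ 187 · 365 · 67 ≡ 1 (mod 389).
Since the result is 1, base 7 gives no evidence that 389 is composite.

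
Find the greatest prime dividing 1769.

1769 = 29 · 61
61 is prime.
So 1769 = 29 · 61; the largest prime factor is 61.

61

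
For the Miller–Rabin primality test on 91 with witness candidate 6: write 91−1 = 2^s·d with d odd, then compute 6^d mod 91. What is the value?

83

91 − 1 = 90 = 2^1 · 45, so d = 45.
6^1 ≡ 6 (mod 91)
6^2 ≡ 6^2 = 36 ≡ 36 (mod 91)
6^4 ≡ 36^2 = 1296 ≡ 22 (mod 91)
6^8 ≡ 22^2 = 484 ≡ 29 (mod 91)
6^16 ≡ 29^2 = 841 ≡ 22 (mod 91)
6^32 ≡ 22^2 = 484 ≡ 29 (mod 91)
45 = 32 + 8 + 4 + 1 in binary powers of 2.
So 6^45 ≡ 29 · 29 · 22 · 6 ≡ 83 (mod 91).
Squaring chain: 83; never reaches −1, so base 6 is a Miller–Rabin witness that 91 is composite.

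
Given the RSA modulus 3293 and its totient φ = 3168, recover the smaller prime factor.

φ(n) = (p−1)(q−1) = n − (p+q) + 1, so p + q = 3293 − 3168 + 1 = 126.
p and q are the roots of t² − 126t + 3293 = 0.
Discriminant: 126² − 4·3293 = 15876 − 13172 = 2704; √2704 = 52.
q = (126 − 52)/2 = 37, p = (126 + 52)/2 = 89.
Check: 37 · 89 = 3293.

37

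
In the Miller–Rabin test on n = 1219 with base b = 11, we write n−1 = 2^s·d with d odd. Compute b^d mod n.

1219 − 1 = 1218 = 2^1 · 609, so d = 609.
11^1 ≡ 11 (mod 1219)
11^2 ≡ 11^2 = 121 ≡ 121 (mod 1219)
11^4 ≡ 121^2 = 14641 ≡ 13 (mod 1219)
11^8 ≡ 13^2 = 169 ≡ 169 (mod 1219)
11^16 ≡ 169^2 = 28561 ≡ 524 (mod 1219)
11^32 ≡ 524^2 = 274576 ≡ 301 (mod 1219)
11^64 ≡ 301^2 = 90601 ≡ 395 (mod 1219)
11^128 ≡ 395^2 = 156025 ≡ 1212 (mod 1219)
11^256 ≡ 1212^2 = 1468944 ≡ 49 (mod 1219)
11^512 ≡ 49^2 = 2401 ≡ 1182 (mod 1219)
609 = 512 + 64 + 32 + 1 in binary powers of 2.
So 11^609 ≡ 1182 · 395 · 301 · 11 ≡ 378 (mod 1219).
Squaring chain: 378; never reaches −1, so base 11 is a Miller–Rabin witness that 1219 is composite.

378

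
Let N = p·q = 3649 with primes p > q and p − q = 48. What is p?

89

Since p = q + 48, we have 3649 = q(q + 48), so q² + 48q − 3649 = 0.
Discriminant: 48² + 4·3649 = 2304 + 14596 = 16900; √16900 = 130.
q = (−48 + 130)/2 = 41, and p = q + 48 = 89.
Check: 41 · 89 = 3649.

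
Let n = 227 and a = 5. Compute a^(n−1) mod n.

5^1 ≡ 5 (mod 227)
5^2 ≡ 5^2 = 25 ≡ 25 (mod 227)
5^4 ≡ 25^2 = 625 ≡ 171 (mod 227)
5^8 ≡ 171^2 = 29241 ≡ 185 (mod 227)
5^16 ≡ 185^2 = 34225 ≡ 175 (mod 227)
5^32 ≡ 175^2 = 30625 ≡ 207 (mod 227)
5^64 ≡ 207^2 = 42849 ≡ 173 (mod 227)
5^128 ≡ 173^2 = 29929 ≡ 192 (mod 227)
226 = 128 + 64 + 32 + 2 in binary powers of 2.
So 5^226 ≡ 192 · 173 · 207 · 25 ≡ 1 (mod 227).
Since the result is 1, base 5 gives no evidence that 227 is composite.

1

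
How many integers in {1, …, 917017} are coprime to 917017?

Factor: 917017 = 47 · 109 · 179.
φ(917017) = (47−1) · (109−1) · (179−1) = 46 · 108 · 178 = 884304.

884304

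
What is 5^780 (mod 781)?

1

5^1 ≡ 5 (mod 781)
5^2 ≡ 5^2 = 25 ≡ 25 (mod 781)
5^4 ≡ 25^2 = 625 ≡ 625 (mod 781)
5^8 ≡ 625^2 = 390625 ≡ 125 (mod 781)
5^16 ≡ 125^2 = 15625 ≡ 5 (mod 781)
5^32 ≡ 5^2 = 25 ≡ 25 (mod 781)
5^64 ≡ 25^2 = 625 ≡ 625 (mod 781)
5^128 ≡ 625^2 = 390625 ≡ 125 (mod 781)
5^256 ≡ 125^2 = 15625 ≡ 5 (mod 781)
5^512 ≡ 5^2 = 25 ≡ 25 (mod 781)
780 = 512 + 256 + 8 + 4 in binary powers of 2.
So 5^780 ≡ 25 · 5 · 125 · 625 ≡ 1 (mod 781).
Since the result is 1, base 5 gives no evidence that 781 is composite.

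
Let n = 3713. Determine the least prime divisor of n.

47

3713 is odd.
Digit sum 14, not divisible by 3.
Ends in 3: not divisible by 5.
7: 3713 = 7·530 + 3
11: 3713 = 11·337 + 6
13: 3713 = 13·285 + 8
17: 3713 = 17·218 + 7
19: 3713 = 19·195 + 8
23: 3713 = 23·161 + 10
29: 3713 = 29·128 + 1
31: 3713 = 31·119 + 24
37: 3713 = 37·100 + 13
41: 3713 = 41·90 + 23
43: 3713 = 43·86 + 15
47: 3713 = 47·79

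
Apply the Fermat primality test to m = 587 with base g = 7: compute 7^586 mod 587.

1

7^1 ≡ 7 (mod 587)
7^2 ≡ 7^2 = 49 ≡ 49 (mod 587)
7^4 ≡ 49^2 = 2401 ≡ 53 (mod 587)
7^8 ≡ 53^2 = 2809 ≡ 461 (mod 587)
7^16 ≡ 461^2 = 212521 ≡ 27 (mod 587)
7^32 ≡ 27^2 = 729 ≡ 142 (mod 587)
7^64 ≡ 142^2 = 20164 ≡ 206 (mod 587)
7^128 ≡ 206^2 = 42436 ≡ 172 (mod 587)
7^256 ≡ 172^2 = 29584 ≡ 234 (mod 587)
7^512 ≡ 234^2 = 54756 ≡ 165 (mod 587)
586 = 512 + 64 + 8 + 2 in binary powers of 2.
So 7^586 ≡ 165 · 206 · 461 · 49 ≡ 1 (mod 587).
Since the result is 1, base 7 gives no evidence that 587 is composite.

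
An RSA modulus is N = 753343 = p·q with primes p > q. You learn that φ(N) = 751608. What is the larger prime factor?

877

φ(n) = (p−1)(q−1) = n − (p+q) + 1, so p + q = 753343 − 751608 + 1 = 1736.
p and q are the roots of t² − 1736t + 753343 = 0.
Discriminant: 1736² − 4·753343 = 3013696 − 3013372 = 324; √324 = 18.
q = (1736 − 18)/2 = 859, p = (1736 + 18)/2 = 877.
Check: 859 · 877 = 753343.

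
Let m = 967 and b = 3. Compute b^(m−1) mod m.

3^1 ≡ 3 (mod 967)
3^2 ≡ 3^2 = 9 ≡ 9 (mod 967)
3^4 ≡ 9^2 = 81 ≡ 81 (mod 967)
3^8 ≡ 81^2 = 6561 ≡ 759 (mod 967)
3^16 ≡ 759^2 = 576081 ≡ 716 (mod 967)
3^32 ≡ 716^2 = 512656 ≡ 146 (mod 967)
3^64 ≡ 146^2 = 21316 ≡ 42 (mod 967)
3^128 ≡ 42^2 = 1764 ≡ 797 (mod 967)
3^256 ≡ 797^2 = 635209 ≡ 857 (mod 967)
3^512 ≡ 857^2 = 734449 ≡ 496 (mod 967)
966 = 512 + 256 + 128 + 64 + 4 + 2 in binary powers of 2.
So 3^966 ≡ 496 · 857 · 797 · 42 · 81 · 9 ≡ 1 (mod 967).
Since the result is 1, base 3 gives no evidence that 967 is composite.

1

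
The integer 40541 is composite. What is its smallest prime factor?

71

40541 is odd.
Digit sum 14, not divisible by 3.
Ends in 1: not divisible by 5.
7: 40541 = 7·5791 + 4
11: 40541 = 11·3685 + 6
13: 40541 = 13·3118 + 7
17: 40541 = 17·2384 + 13
19: 40541 = 19·2133 + 14
23: 40541 = 23·1762 + 15
29: 40541 = 29·1397 + 28
31: 40541 = 31·1307 + 24
37: 40541 = 37·1095 + 26
41: 40541 = 41·988 + 33
43: 40541 = 43·942 + 35
47: 40541 = 47·862 + 27
53: 40541 = 53·764 + 49
59: 40541 = 59·687 + 8
61: 40541 = 61·664 + 37
67: 40541 = 67·605 + 6
71: 40541 = 71·571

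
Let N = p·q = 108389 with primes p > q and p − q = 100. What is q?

Since p = q + 100, we have 108389 = q(q + 100), so q² + 100q − 108389 = 0.
Discriminant: 100² + 4·108389 = 10000 + 433556 = 443556; √443556 = 666.
q = (−100 + 666)/2 = 283, and p = q + 100 = 383.
Check: 283 · 383 = 108389.

283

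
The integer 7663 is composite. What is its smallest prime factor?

79

7663 is odd.
Digit sum 22, not divisible by 3.
Ends in 3: not divisible by 5.
7: 7663 = 7·1094 + 5
11: 7663 = 11·696 + 7
13: 7663 = 13·589 + 6
17: 7663 = 17·450 + 13
19: 7663 = 19·403 + 6
23: 7663 = 23·333 + 4
29: 7663 = 29·264 + 7
31: 7663 = 31·247 + 6
37: 7663 = 37·207 + 4
41: 7663 = 41·186 + 37
43: 7663 = 43·178 + 9
47: 7663 = 47·163 + 2
53: 7663 = 53·144 + 31
59: 7663 = 59·129 + 52
61: 7663 = 61·125 + 38
67: 7663 = 67·114 + 25
71: 7663 = 71·107 + 66
73: 7663 = 73·104 + 71
79: 7663 = 79·97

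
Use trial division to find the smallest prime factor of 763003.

31

763003 is odd.
Digit sum 19, not divisible by 3.
Ends in 3: not divisible by 5.
7: 763003 = 7·109000 + 3
11: 763003 = 11·69363 + 10
13: 763003 = 13·58692 + 7
17: 763003 = 17·44882 + 9
19: 763003 = 19·40158 + 1
23: 763003 = 23·33174 + 1
29: 763003 = 29·26310 + 13
31: 763003 = 31·24613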